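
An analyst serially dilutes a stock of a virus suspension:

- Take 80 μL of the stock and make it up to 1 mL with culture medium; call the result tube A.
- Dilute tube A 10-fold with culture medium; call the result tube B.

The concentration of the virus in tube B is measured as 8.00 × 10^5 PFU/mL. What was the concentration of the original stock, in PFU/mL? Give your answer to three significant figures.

Step 1: 80 μL brought to 1 mL → factor 1000/80 = 12.5
Step 2: 10-fold → factor 10
Overall dilution factor = 12.5 × 10 = 125
Stock = 8.00 × 10^5 PFU/mL × 125 = 1.00 × 10^8 PFU/mL

1.00 × 10^8 PFU/mL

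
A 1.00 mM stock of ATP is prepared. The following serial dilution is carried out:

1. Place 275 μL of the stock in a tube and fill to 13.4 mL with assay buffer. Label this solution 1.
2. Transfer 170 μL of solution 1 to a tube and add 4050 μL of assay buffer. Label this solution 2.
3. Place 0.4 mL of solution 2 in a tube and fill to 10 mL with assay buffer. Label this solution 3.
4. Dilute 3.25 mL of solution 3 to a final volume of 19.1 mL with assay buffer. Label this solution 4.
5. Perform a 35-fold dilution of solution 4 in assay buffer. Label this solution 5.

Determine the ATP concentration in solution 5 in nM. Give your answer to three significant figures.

Step 1: 275 μL brought to 13.4 mL → factor 13400/275 = 48.727
Step 2: 170 μL + 4050 μL = 4220 μL total → factor 4220/170 = 24.824
Step 3: 0.4 mL brought to 10 mL → factor 10/0.4 = 25
Step 4: 3.25 mL brought to 19.1 mL → factor 19.1/3.25 = 5.8769
Step 5: 35-fold → factor 35
Overall dilution factor = 48.727 × 24.824 × 25 × 5.8769 × 35 = 6.22 × 10^6
Final = 1.00 mM / 6.22 × 10^6 = 1.608 × 10^-7 mM = 0.161 nM

0.161 nM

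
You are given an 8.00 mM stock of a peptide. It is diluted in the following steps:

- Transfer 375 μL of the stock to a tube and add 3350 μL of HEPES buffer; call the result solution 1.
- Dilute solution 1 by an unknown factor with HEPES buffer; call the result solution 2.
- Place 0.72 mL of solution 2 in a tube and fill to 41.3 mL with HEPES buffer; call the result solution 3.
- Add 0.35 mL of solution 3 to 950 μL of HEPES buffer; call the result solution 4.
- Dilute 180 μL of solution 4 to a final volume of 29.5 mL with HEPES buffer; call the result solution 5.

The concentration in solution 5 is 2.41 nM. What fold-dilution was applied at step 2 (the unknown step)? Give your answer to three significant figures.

9.57-fold

Step 1: 375 μL + 3350 μL = 3725 μL total → factor 3725/375 = 9.9333
Step 2: unknown factor x
Step 3: 0.72 mL brought to 41.3 mL → factor 41.3/0.72 = 57.361
Step 4: 0.35 mL + 950 μL = 1.3 mL total → factor 1.3/0.35 = 3.7143
Step 5: 180 μL brought to 29.5 mL → factor 29500/180 = 163.89
Product of known-step factors = 3.4685 × 10^5
Overall factor = 8.00 mM / (2.41 nM) = 3.3195 × 10^6
x = 3.3195 × 10^6 / 3.4685 × 10^5 = 9.57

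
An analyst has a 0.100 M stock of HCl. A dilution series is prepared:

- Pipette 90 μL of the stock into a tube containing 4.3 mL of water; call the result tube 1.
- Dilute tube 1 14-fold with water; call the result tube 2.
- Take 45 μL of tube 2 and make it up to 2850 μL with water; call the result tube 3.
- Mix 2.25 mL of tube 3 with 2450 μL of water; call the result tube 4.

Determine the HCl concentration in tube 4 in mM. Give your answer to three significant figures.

Step 1: 90 μL + 4.3 mL = 4390 μL total → factor 4390/90 = 48.778
Step 2: 14-fold → factor 14
Step 3: 45 μL brought to 2850 μL → factor 2850/45 = 63.333
Step 4: 2.25 mL + 2450 μL = 4.7 mL total → factor 4.7/2.25 = 2.0889
Overall dilution factor = 48.778 × 14 × 63.333 × 2.0889 = 90344
Final = 0.100 M / 90344 = 1.107 × 10^-6 M = 0.00111 mM

0.00111 mM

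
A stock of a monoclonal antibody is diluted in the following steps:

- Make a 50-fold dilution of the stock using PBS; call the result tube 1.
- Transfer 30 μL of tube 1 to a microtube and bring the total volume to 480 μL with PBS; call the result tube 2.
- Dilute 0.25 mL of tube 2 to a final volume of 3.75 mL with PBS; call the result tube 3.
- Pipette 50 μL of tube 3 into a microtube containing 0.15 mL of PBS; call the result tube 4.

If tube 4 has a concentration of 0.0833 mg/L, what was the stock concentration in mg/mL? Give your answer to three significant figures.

4.00 mg/mL

Step 1: 50-fold → factor 50
Step 2: 30 μL brought to 480 μL → factor 480/30 = 16
Step 3: 0.25 mL brought to 3.75 mL → factor 3.75/0.25 = 15
Step 4: 50 μL + 0.15 mL = 200 μL total → factor 200/50 = 4
Overall dilution factor = 50 × 16 × 15 × 4 = 48000
Stock = 0.0833 mg/L × 48000 = 3998 mg/L = 4.00 mg/mL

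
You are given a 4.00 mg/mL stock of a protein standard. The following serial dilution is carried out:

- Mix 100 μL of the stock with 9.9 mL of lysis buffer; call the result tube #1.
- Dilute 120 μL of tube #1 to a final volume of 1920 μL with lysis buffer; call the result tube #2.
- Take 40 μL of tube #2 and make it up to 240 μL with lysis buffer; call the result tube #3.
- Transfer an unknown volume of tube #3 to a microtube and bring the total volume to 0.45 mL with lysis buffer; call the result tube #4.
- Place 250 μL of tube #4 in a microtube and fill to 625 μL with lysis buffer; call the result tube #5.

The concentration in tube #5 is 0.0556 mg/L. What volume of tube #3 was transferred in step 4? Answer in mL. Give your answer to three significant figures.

0.150 mL

Step 1: 100 μL + 9.9 mL = 10000 μL total → factor 10000/100 = 100
Step 2: 120 μL brought to 1920 μL → factor 1920/120 = 16
Step 3: 40 μL brought to 240 μL → factor 240/40 = 6
Step 4: v brought to 0.45 mL → factor = 0.45 mL/v
Step 5: 250 μL brought to 625 μL → factor 625/250 = 2.5
Product of known-step factors = 24000
Overall factor = 4.00 mg/mL / (0.0556 mg/L) = 71942
Step-4 factor = 71942 / 24000 = 2.9976
v = 0.45 mL / 2.9976 = 0.150 mL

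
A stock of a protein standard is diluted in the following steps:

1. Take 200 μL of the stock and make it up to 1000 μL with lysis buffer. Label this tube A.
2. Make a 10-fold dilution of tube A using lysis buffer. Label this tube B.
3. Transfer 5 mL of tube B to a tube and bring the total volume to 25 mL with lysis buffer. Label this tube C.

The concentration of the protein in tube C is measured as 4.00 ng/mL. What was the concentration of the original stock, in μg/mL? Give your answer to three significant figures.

1.00 μg/mL

Step 1: 200 μL brought to 1000 μL → factor 1000/200 = 5
Step 2: 10-fold → factor 10
Step 3: 5 mL brought to 25 mL → factor 25/5 = 5
Overall dilution factor = 5 × 10 × 5 = 250
Stock = 4.00 ng/mL × 250 = 1000 ng/mL = 1.00 μg/mL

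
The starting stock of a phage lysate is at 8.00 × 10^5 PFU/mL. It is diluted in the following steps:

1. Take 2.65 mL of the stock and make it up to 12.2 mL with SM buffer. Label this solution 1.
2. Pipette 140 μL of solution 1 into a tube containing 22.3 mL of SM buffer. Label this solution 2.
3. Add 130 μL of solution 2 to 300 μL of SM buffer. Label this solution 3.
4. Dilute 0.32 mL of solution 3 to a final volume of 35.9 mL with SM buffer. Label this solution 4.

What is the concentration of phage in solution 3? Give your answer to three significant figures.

328 PFU/mL

Step 1: 2.65 mL brought to 12.2 mL → factor 12.2/2.65 = 4.6038
Step 2: 140 μL + 22.3 mL = 22440 μL total → factor 22440/140 = 160.29
Step 3: 130 μL + 300 μL = 430 μL total → factor 430/130 = 3.3077
Dilution factor through solution 3 = 4.6038 × 160.29 × 3.3077 = 2440.8
[solution 3] = 8.00 × 10^5 PFU/mL / 2440.8 = 328 PFU/mL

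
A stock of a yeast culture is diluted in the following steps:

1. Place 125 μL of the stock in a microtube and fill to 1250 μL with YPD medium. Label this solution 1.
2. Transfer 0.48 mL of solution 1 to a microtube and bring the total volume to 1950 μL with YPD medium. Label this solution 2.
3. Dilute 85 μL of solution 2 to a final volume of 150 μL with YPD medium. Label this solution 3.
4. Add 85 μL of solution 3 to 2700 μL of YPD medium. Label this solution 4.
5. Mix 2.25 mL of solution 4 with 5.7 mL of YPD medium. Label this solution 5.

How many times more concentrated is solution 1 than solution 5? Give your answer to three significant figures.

830

Step 1: 125 μL brought to 1250 μL → factor 1250/125 = 10
Step 2: 0.48 mL brought to 1950 μL → factor 1.95/0.48 = 4.0625
Step 3: 85 μL brought to 150 μL → factor 150/85 = 1.7647
Step 4: 85 μL + 2700 μL = 2785 μL total → factor 2785/85 = 32.765
Step 5: 2.25 mL + 5.7 mL = 7.95 mL total → factor 7.95/2.25 = 3.5333
Dilution factor to solution 1 = 10; to solution 5 = 8299.6
[solution 1]/[solution 5] = (factor to solution 5)/(factor to solution 1) = 8299.6/10 = 830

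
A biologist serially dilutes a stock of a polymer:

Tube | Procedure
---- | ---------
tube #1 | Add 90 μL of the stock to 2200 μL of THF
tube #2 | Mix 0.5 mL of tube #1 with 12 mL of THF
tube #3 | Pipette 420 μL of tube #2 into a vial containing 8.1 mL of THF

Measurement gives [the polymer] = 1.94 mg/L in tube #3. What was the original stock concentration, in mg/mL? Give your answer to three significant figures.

25.0 mg/mL

Step 1: 90 μL + 2200 μL = 2290 μL total → factor 2290/90 = 25.444
Step 2: 0.5 mL + 12 mL = 12.5 mL total → factor 12.5/0.5 = 25
Step 3: 420 μL + 8.1 mL = 8520 μL total → factor 8520/420 = 20.286
Overall dilution factor = 25.444 × 25 × 20.286 = 12904
Stock = 1.94 mg/L × 12904 = 2.503 × 10^4 mg/L = 25.0 mg/mL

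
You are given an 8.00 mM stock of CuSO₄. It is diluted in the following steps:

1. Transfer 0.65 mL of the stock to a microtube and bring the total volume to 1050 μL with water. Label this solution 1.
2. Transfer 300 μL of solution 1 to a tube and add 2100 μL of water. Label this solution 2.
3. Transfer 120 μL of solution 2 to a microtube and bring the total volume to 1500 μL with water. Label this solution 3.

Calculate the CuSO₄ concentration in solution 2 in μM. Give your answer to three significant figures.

619 μM

Step 1: 0.65 mL brought to 1050 μL → factor 1.05/0.65 = 1.6154
Step 2: 300 μL + 2100 μL = 2400 μL total → factor 2400/300 = 8
Dilution factor through solution 2 = 1.6154 × 8 = 12.923
[solution 2] = 8.00 mM / 12.923 = 0.6190 mM = 619 μM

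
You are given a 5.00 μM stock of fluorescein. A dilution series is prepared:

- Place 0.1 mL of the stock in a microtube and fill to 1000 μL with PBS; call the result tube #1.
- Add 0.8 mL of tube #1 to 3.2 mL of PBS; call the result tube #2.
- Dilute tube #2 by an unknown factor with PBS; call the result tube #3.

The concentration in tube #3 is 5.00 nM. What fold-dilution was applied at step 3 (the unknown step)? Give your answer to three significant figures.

20.0-fold

Step 1: 0.1 mL brought to 1000 μL → factor 1/0.1 = 10
Step 2: 0.8 mL + 3.2 mL = 4 mL total → factor 4/0.8 = 5
Step 3: unknown factor x
Product of known-step factors = 50
Overall factor = 5.00 μM / (5.00 nM) = 1000
x = 1000 / 50 = 20.0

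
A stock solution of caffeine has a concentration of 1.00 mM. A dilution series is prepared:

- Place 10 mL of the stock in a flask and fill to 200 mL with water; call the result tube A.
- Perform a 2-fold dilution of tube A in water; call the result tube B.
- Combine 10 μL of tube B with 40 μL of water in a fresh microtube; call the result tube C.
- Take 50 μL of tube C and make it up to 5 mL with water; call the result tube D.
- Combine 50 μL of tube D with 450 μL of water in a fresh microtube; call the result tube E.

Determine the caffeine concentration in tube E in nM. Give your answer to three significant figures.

Step 1: 10 mL brought to 200 mL → factor 200/10 = 20
Step 2: 2-fold → factor 2
Step 3: 10 μL + 40 μL = 50 μL total → factor 50/10 = 5
Step 4: 50 μL brought to 5 mL → factor 5000/50 = 100
Step 5: 50 μL + 450 μL = 500 μL total → factor 500/50 = 10
Overall dilution factor = 20 × 2 × 5 × 100 × 10 = 2 × 10^5
Final = 1.00 mM / 2 × 10^5 = 5.000 × 10^-6 mM = 5.00 nM

5.00 nM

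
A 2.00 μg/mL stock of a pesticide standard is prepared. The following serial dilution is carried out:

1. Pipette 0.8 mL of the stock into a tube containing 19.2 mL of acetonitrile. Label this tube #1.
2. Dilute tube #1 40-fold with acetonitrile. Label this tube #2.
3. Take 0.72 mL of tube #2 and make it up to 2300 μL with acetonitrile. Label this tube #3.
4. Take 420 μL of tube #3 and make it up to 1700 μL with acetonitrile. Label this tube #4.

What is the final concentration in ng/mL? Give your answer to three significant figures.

Step 1: 0.8 mL + 19.2 mL = 20 mL total → factor 20/0.8 = 25
Step 2: 40-fold → factor 40
Step 3: 0.72 mL brought to 2300 μL → factor 2.3/0.72 = 3.1944
Step 4: 420 μL brought to 1700 μL → factor 1700/420 = 4.0476
Overall dilution factor = 25 × 40 × 3.1944 × 4.0476 = 12930
Final = 2.00 μg/mL / 12930 = 0.0001547 μg/mL = 0.155 ng/mL

0.155 ng/mL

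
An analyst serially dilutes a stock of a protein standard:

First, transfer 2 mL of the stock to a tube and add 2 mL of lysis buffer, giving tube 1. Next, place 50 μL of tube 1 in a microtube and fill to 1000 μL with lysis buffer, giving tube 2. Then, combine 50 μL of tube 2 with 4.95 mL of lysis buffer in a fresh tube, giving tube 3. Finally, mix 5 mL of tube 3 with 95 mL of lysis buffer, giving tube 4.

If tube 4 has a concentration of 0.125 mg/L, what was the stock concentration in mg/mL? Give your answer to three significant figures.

10.0 mg/mL

Step 1: 2 mL + 2 mL = 4 mL total → factor 4/2 = 2
Step 2: 50 μL brought to 1000 μL → factor 1000/50 = 20
Step 3: 50 μL + 4.95 mL = 5000 μL total → factor 5000/50 = 100
Step 4: 5 mL + 95 mL = 100 mL total → factor 100/5 = 20
Overall dilution factor = 2 × 20 × 100 × 20 = 80000
Stock = 0.125 mg/L × 80000 = 1.000 × 10^4 mg/L = 10.0 mg/mL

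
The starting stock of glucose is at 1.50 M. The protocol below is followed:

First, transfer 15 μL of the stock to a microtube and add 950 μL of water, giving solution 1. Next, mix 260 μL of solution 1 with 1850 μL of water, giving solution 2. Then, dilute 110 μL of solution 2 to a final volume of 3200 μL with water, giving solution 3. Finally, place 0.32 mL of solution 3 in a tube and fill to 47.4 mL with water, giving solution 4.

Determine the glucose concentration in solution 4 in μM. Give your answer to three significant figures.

0.667 μM

Step 1: 15 μL + 950 μL = 965 μL total → factor 965/15 = 64.333
Step 2: 260 μL + 1850 μL = 2110 μL total → factor 2110/260 = 8.1154
Step 3: 110 μL brought to 3200 μL → factor 3200/110 = 29.091
Step 4: 0.32 mL brought to 47.4 mL → factor 47.4/0.32 = 148.12
Overall dilution factor = 64.333 × 8.1154 × 29.091 × 148.12 = 2.2497 × 10^6
Final = 1.50 M / 2.2497 × 10^6 = 6.667 × 10^-7 M = 0.667 μM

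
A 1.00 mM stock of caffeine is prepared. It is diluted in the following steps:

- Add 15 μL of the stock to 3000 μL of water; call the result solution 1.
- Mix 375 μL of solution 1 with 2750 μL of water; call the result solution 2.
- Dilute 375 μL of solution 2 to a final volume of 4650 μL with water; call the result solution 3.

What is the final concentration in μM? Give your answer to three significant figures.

0.0481 μM

Step 1: 15 μL + 3000 μL = 3015 μL total → factor 3015/15 = 201
Step 2: 375 μL + 2750 μL = 3125 μL total → factor 3125/375 = 8.3333
Step 3: 375 μL brought to 4650 μL → factor 4650/375 = 12.4
Overall dilution factor = 201 × 8.3333 × 12.4 = 20770
Final = 1.00 mM / 20770 = 4.815 × 10^-5 mM = 0.0481 μM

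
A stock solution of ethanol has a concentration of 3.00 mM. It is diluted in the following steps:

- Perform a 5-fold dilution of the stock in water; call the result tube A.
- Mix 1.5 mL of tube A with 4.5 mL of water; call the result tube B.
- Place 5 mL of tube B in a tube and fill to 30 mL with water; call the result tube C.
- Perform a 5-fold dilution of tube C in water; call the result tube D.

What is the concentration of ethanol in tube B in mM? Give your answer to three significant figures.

0.150 mM

Step 1: 5-fold → factor 5
Step 2: 1.5 mL + 4.5 mL = 6 mL total → factor 6/1.5 = 4
Dilution factor through tube B = 5 × 4 = 20
[tube B] = 3.00 mM / 20 = 0.150 mM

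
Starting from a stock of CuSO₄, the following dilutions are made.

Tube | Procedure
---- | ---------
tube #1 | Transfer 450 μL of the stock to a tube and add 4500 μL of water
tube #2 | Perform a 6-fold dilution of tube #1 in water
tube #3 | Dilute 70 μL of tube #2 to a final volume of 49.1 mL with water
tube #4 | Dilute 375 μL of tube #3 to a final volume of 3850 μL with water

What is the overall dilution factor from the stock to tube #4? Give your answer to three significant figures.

4.75 × 10^5

Step 1: 450 μL + 4500 μL = 4950 μL total → factor 4950/450 = 11
Step 2: 6-fold → factor 6
Step 3: 70 μL brought to 49.1 mL → factor 49100/70 = 701.43
Step 4: 375 μL brought to 3850 μL → factor 3850/375 = 10.267
Overall dilution factor = 11 × 6 × 701.43 × 10.267 = 4.7529 × 10^5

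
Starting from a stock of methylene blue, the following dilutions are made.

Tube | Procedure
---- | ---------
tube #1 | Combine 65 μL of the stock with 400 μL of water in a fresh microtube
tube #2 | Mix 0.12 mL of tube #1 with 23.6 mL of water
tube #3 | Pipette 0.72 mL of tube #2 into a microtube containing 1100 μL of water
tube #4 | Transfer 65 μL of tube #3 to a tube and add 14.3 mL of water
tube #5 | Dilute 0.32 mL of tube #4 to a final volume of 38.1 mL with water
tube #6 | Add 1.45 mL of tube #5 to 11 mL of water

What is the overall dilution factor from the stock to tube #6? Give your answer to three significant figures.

Step 1: 65 μL + 400 μL = 465 μL total → factor 465/65 = 7.1538
Step 2: 0.12 mL + 23.6 mL = 23.72 mL total → factor 23.72/0.12 = 197.67
Step 3: 0.72 mL + 1100 μL = 1.82 mL total → factor 1.82/0.72 = 2.5278
Step 4: 65 μL + 14.3 mL = 14365 μL total → factor 14365/65 = 221
Step 5: 0.32 mL brought to 38.1 mL → factor 38.1/0.32 = 119.06
Step 6: 1.45 mL + 11 mL = 12.45 mL total → factor 12.45/1.45 = 8.5862
Overall dilution factor = 7.1538 × 197.67 × 2.5278 × 221 × 119.06 × 8.5862 = 8.0757 × 10^8

8.08 × 10^8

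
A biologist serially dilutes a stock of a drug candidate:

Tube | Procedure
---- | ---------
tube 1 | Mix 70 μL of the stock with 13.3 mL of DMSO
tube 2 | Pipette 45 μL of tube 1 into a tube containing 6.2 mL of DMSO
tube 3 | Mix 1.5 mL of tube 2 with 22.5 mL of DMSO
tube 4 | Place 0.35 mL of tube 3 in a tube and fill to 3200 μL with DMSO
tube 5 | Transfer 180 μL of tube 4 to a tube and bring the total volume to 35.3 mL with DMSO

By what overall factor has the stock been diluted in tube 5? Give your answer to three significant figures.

7.60 × 10^8

Step 1: 70 μL + 13.3 mL = 13370 μL total → factor 13370/70 = 191
Step 2: 45 μL + 6.2 mL = 6245 μL total → factor 6245/45 = 138.78
Step 3: 1.5 mL + 22.5 mL = 24 mL total → factor 24/1.5 = 16
Step 4: 0.35 mL brought to 3200 μL → factor 3.2/0.35 = 9.1429
Step 5: 180 μL brought to 35.3 mL → factor 35300/180 = 196.11
Overall dilution factor = 191 × 138.78 × 16 × 9.1429 × 196.11 = 7.6043 × 10^8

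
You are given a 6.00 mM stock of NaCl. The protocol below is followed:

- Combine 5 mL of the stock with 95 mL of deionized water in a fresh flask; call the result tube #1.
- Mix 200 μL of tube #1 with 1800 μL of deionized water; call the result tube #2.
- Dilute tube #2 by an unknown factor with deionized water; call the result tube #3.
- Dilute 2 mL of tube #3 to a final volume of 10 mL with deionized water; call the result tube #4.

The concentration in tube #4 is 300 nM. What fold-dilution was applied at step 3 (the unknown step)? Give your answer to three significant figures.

Step 1: 5 mL + 95 mL = 100 mL total → factor 100/5 = 20
Step 2: 200 μL + 1800 μL = 2000 μL total → factor 2000/200 = 10
Step 3: unknown factor x
Step 4: 2 mL brought to 10 mL → factor 10/2 = 5
Product of known-step factors = 1000
Overall factor = 6.00 mM / (300 nM) = 20000
x = 20000 / 1000 = 20.0

20.0-fold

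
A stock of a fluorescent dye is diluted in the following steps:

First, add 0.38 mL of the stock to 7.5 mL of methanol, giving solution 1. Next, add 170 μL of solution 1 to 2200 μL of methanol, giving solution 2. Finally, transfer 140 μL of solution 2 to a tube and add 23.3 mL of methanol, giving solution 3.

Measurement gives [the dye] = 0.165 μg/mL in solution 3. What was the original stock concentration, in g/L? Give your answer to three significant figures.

Step 1: 0.38 mL + 7.5 mL = 7.88 mL total → factor 7.88/0.38 = 20.737
Step 2: 170 μL + 2200 μL = 2370 μL total → factor 2370/170 = 13.941
Step 3: 140 μL + 23.3 mL = 23440 μL total → factor 23440/140 = 167.43
Overall dilution factor = 20.737 × 13.941 × 167.43 = 48403
Stock = 0.165 μg/mL × 48403 = 7986 μg/mL = 7.99 g/L

7.99 g/L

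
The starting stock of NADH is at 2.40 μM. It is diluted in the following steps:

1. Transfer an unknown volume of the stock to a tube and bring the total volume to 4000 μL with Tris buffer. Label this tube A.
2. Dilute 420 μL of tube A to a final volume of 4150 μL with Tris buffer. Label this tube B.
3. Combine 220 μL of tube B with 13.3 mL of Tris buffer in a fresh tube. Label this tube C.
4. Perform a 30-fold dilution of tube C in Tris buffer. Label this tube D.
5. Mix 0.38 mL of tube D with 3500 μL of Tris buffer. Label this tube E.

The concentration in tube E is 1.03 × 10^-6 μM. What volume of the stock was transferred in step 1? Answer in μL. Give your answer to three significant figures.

Step 1: v brought to 4000 μL → factor = 4000 μL/v
Step 2: 420 μL brought to 4150 μL → factor 4150/420 = 9.881
Step 3: 220 μL + 13.3 mL = 13520 μL total → factor 13520/220 = 61.455
Step 4: 30-fold → factor 30
Step 5: 0.38 mL + 3500 μL = 3.88 mL total → factor 3.88/0.38 = 10.211
Product of known-step factors = 1.86 × 10^5
Overall factor = 2.40 μM / (1.03 × 10^-6 μM) = 2.3301 × 10^6
Step-1 factor = 2.3301 × 10^6 / 1.86 × 10^5 = 12.527
v = 4000 μL / 12.527 = 319 μL

319 μL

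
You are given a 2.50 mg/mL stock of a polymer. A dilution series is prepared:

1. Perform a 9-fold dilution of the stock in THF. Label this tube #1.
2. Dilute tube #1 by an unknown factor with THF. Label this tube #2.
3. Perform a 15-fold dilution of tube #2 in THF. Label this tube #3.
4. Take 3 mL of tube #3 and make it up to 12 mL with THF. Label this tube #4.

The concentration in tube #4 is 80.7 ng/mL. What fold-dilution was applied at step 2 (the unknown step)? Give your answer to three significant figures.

Step 1: 9-fold → factor 9
Step 2: unknown factor x
Step 3: 15-fold → factor 15
Step 4: 3 mL brought to 12 mL → factor 12/3 = 4
Product of known-step factors = 540
Overall factor = 2.50 mg/mL / (80.7 ng/mL) = 30979
x = 30979 / 540 = 57.4

57.4-fold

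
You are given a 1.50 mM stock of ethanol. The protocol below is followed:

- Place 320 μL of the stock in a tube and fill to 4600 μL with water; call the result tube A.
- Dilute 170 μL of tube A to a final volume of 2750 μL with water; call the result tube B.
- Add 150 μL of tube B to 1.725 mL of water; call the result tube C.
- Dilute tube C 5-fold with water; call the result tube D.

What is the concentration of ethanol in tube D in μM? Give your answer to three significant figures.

0.103 μM

Step 1: 320 μL brought to 4600 μL → factor 4600/320 = 14.375
Step 2: 170 μL brought to 2750 μL → factor 2750/170 = 16.176
Step 3: 150 μL + 1.725 mL = 1875 μL total → factor 1875/150 = 12.5
Step 4: 5-fold → factor 5
Overall dilution factor = 14.375 × 16.176 × 12.5 × 5 = 14534
Final = 1.50 mM / 14534 = 0.0001032 mM = 0.103 μM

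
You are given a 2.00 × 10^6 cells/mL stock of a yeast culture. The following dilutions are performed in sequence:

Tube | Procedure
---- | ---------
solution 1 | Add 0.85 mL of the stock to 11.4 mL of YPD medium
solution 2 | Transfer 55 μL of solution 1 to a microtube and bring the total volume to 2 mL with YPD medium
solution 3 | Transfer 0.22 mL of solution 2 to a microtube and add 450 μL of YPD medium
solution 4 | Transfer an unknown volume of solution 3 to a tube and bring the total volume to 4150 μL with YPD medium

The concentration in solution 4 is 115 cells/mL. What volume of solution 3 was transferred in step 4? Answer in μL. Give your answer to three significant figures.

Step 1: 0.85 mL + 11.4 mL = 12.25 mL total → factor 12.25/0.85 = 14.412
Step 2: 55 μL brought to 2 mL → factor 2000/55 = 36.364
Step 3: 0.22 mL + 450 μL = 0.67 mL total → factor 0.67/0.22 = 3.0455
Step 4: v brought to 4150 μL → factor = 4150 μL/v
Product of known-step factors = 1596
Overall factor = 2.00 × 10^6 cells/mL / (115 cells/mL) = 17391
Step-4 factor = 17391 / 1596 = 10.897
v = 4150 μL / 10.897 = 381 μL

381 μL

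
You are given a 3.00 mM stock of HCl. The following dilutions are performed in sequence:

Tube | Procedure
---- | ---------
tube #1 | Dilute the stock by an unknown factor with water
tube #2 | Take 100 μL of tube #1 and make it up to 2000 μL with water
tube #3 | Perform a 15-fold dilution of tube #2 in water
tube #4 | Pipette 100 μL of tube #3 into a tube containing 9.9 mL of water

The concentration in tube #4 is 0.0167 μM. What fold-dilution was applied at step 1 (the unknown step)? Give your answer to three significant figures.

Step 1: unknown factor x
Step 2: 100 μL brought to 2000 μL → factor 2000/100 = 20
Step 3: 15-fold → factor 15
Step 4: 100 μL + 9.9 mL = 10000 μL total → factor 10000/100 = 100
Product of known-step factors = 30000
Overall factor = 3.00 mM / (0.0167 μM) = 1.7964 × 10^5
x = 1.7964 × 10^5 / 30000 = 5.99

5.99-fold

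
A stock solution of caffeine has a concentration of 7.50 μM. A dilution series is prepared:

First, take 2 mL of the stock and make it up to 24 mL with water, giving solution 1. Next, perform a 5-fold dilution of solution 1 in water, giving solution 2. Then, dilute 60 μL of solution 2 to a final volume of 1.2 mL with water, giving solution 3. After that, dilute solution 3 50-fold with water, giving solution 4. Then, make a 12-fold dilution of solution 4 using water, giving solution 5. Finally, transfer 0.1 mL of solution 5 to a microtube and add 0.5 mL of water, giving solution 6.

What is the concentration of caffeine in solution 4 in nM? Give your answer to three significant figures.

Step 1: 2 mL brought to 24 mL → factor 24/2 = 12
Step 2: 5-fold → factor 5
Step 3: 60 μL brought to 1.2 mL → factor 1200/60 = 20
Step 4: 50-fold → factor 50
Dilution factor through solution 4 = 12 × 5 × 20 × 50 = 60000
[solution 4] = 7.50 μM / 60000 = 0.0001250 μM = 0.125 nM

0.125 nM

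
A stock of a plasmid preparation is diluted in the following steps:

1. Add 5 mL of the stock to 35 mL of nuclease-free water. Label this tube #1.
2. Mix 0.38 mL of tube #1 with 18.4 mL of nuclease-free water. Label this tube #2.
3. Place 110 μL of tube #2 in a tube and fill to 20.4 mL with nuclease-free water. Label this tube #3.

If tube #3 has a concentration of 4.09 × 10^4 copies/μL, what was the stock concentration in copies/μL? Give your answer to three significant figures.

3.00 × 10^9 copies/μL

Step 1: 5 mL + 35 mL = 40 mL total → factor 40/5 = 8
Step 2: 0.38 mL + 18.4 mL = 18.78 mL total → factor 18.78/0.38 = 49.421
Step 3: 110 μL brought to 20.4 mL → factor 20400/110 = 185.45
Overall dilution factor = 8 × 49.421 × 185.45 = 73323
Stock = 4.09 × 10^4 copies/μL × 73323 = 3.00 × 10^9 copies/μL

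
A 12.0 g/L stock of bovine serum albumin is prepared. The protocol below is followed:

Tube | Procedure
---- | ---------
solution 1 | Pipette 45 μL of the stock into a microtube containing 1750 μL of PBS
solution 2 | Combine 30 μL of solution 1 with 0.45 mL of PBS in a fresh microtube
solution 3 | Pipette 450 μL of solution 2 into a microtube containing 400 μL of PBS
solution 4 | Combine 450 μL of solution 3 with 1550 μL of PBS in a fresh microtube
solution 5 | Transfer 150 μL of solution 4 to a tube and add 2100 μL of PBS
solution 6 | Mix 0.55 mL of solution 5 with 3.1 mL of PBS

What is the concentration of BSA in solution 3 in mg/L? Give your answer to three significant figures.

Step 1: 45 μL + 1750 μL = 1795 μL total → factor 1795/45 = 39.889
Step 2: 30 μL + 0.45 mL = 480 μL total → factor 480/30 = 16
Step 3: 450 μL + 400 μL = 850 μL total → factor 850/450 = 1.8889
Dilution factor through solution 3 = 39.889 × 16 × 1.8889 = 1205.5
[solution 3] = 12.0 g/L / 1205.5 = 0.009954 g/L = 9.95 mg/L

9.95 mg/L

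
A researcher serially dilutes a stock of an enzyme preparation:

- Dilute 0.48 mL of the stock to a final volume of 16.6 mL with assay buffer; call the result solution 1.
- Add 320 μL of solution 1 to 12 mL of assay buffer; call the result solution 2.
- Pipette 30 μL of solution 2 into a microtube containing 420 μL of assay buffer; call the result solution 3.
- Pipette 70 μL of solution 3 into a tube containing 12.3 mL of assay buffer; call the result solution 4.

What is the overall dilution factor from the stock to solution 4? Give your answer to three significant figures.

Step 1: 0.48 mL brought to 16.6 mL → factor 16.6/0.48 = 34.583
Step 2: 320 μL + 12 mL = 12320 μL total → factor 12320/320 = 38.5
Step 3: 30 μL + 420 μL = 450 μL total → factor 450/30 = 15
Step 4: 70 μL + 12.3 mL = 12370 μL total → factor 12370/70 = 176.71
Overall dilution factor = 34.583 × 38.5 × 15 × 176.71 = 3.5293 × 10^6

3.53 × 10^6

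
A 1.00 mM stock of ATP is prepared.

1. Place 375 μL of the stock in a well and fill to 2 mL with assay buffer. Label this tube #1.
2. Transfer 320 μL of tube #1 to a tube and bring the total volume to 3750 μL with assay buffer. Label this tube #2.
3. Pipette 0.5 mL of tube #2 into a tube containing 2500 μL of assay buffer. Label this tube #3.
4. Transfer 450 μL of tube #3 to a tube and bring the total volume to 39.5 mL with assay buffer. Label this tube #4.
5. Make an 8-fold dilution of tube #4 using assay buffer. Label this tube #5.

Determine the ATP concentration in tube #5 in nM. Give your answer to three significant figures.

3.80 nM

Step 1: 375 μL brought to 2 mL → factor 2000/375 = 5.3333
Step 2: 320 μL brought to 3750 μL → factor 3750/320 = 11.719
Step 3: 0.5 mL + 2500 μL = 3 mL total → factor 3/0.5 = 6
Step 4: 450 μL brought to 39.5 mL → factor 39500/450 = 87.778
Step 5: 8-fold → factor 8
Overall dilution factor = 5.3333 × 11.719 × 6 × 87.778 × 8 = 2.6333 × 10^5
Final = 1.00 mM / 2.6333 × 10^5 = 3.797 × 10^-6 mM = 3.80 nM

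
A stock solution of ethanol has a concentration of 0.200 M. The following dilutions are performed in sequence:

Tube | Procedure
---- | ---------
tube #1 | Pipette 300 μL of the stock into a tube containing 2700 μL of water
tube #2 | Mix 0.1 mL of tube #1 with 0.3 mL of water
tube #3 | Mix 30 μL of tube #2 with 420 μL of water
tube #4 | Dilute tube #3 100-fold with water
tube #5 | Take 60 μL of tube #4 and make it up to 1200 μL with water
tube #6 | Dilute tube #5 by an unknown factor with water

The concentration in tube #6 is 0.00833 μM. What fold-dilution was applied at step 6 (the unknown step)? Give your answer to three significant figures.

20.0-fold

Step 1: 300 μL + 2700 μL = 3000 μL total → factor 3000/300 = 10
Step 2: 0.1 mL + 0.3 mL = 0.4 mL total → factor 0.4/0.1 = 4
Step 3: 30 μL + 420 μL = 450 μL total → factor 450/30 = 15
Step 4: 100-fold → factor 100
Step 5: 60 μL brought to 1200 μL → factor 1200/60 = 20
Step 6: unknown factor x
Product of known-step factors = 1.2 × 10^6
Overall factor = 0.200 M / (0.00833 μM) = 2.401 × 10^7
x = 2.401 × 10^7 / 1.2 × 10^6 = 20.0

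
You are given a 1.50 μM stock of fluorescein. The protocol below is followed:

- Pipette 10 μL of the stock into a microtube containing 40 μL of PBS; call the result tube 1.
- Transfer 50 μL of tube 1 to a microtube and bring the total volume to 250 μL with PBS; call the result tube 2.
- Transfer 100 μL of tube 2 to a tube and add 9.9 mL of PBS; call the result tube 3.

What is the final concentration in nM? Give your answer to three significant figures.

0.600 nM

Step 1: 10 μL + 40 μL = 50 μL total → factor 50/10 = 5
Step 2: 50 μL brought to 250 μL → factor 250/50 = 5
Step 3: 100 μL + 9.9 mL = 10000 μL total → factor 10000/100 = 100
Overall dilution factor = 5 × 5 × 100 = 2500
Final = 1.50 μM / 2500 = 0.0006000 μM = 0.600 nM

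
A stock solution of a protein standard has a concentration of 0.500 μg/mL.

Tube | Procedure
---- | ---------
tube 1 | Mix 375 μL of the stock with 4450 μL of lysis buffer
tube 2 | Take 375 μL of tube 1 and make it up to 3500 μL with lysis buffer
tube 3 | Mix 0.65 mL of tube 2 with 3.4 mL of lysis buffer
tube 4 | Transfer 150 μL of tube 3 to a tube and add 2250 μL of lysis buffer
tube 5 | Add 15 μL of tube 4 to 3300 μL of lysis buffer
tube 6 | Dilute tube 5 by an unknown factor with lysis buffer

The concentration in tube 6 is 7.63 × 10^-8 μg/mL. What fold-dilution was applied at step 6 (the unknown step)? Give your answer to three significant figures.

Step 1: 375 μL + 4450 μL = 4825 μL total → factor 4825/375 = 12.867
Step 2: 375 μL brought to 3500 μL → factor 3500/375 = 9.3333
Step 3: 0.65 mL + 3.4 mL = 4.05 mL total → factor 4.05/0.65 = 6.2308
Step 4: 150 μL + 2250 μL = 2400 μL total → factor 2400/150 = 16
Step 5: 15 μL + 3300 μL = 3315 μL total → factor 3315/15 = 221
Step 6: unknown factor x
Product of known-step factors = 2.6458 × 10^6
Overall factor = 0.500 μg/mL / (7.63 × 10^-8 μg/mL) = 6.5531 × 10^6
x = 6.5531 × 10^6 / 2.6458 × 10^6 = 2.48

2.48-fold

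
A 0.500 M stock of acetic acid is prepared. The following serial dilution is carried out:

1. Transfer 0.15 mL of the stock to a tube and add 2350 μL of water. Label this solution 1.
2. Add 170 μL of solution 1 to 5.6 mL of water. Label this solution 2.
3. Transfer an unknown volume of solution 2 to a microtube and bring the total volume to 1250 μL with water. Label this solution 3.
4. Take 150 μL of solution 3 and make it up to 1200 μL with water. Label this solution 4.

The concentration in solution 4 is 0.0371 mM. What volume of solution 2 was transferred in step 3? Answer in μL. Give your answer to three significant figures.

Step 1: 0.15 mL + 2350 μL = 2.5 mL total → factor 2.5/0.15 = 16.667
Step 2: 170 μL + 5.6 mL = 5770 μL total → factor 5770/170 = 33.941
Step 3: v brought to 1250 μL → factor = 1250 μL/v
Step 4: 150 μL brought to 1200 μL → factor 1200/150 = 8
Product of known-step factors = 4525.5
Overall factor = 0.500 M / (0.0371 mM) = 13477
Step-3 factor = 13477 / 4525.5 = 2.978
v = 1250 μL / 2.978 = 420 μL

420 μL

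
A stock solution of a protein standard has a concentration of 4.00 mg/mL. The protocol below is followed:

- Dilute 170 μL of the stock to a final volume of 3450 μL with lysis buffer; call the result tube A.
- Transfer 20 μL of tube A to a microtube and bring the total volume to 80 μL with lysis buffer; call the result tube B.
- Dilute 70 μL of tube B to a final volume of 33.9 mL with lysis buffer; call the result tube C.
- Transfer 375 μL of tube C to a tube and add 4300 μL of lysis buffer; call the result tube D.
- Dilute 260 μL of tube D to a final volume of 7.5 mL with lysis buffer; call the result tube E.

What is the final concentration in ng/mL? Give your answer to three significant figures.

Step 1: 170 μL brought to 3450 μL → factor 3450/170 = 20.294
Step 2: 20 μL brought to 80 μL → factor 80/20 = 4
Step 3: 70 μL brought to 33.9 mL → factor 33900/70 = 484.29
Step 4: 375 μL + 4300 μL = 4675 μL total → factor 4675/375 = 12.467
Step 5: 260 μL brought to 7.5 mL → factor 7500/260 = 28.846
Overall dilution factor = 20.294 × 4 × 484.29 × 12.467 × 28.846 = 1.4137 × 10^7
Final = 4.00 mg/mL / 1.4137 × 10^7 = 2.829 × 10^-7 mg/mL = 0.283 ng/mL

0.283 ng/mL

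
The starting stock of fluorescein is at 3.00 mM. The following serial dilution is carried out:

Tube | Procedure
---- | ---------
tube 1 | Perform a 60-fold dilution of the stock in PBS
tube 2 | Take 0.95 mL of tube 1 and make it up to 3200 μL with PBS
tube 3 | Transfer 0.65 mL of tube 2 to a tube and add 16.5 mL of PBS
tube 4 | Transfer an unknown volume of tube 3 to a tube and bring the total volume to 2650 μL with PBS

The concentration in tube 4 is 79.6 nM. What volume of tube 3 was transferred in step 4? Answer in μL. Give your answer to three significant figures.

Step 1: 60-fold → factor 60
Step 2: 0.95 mL brought to 3200 μL → factor 3.2/0.95 = 3.3684
Step 3: 0.65 mL + 16.5 mL = 17.15 mL total → factor 17.15/0.65 = 26.385
Step 4: v brought to 2650 μL → factor = 2650 μL/v
Product of known-step factors = 5332.5
Overall factor = 3.00 mM / (79.6 nM) = 37688
Step-4 factor = 37688 / 5332.5 = 7.0677
v = 2650 μL / 7.0677 = 375 μL

375 μL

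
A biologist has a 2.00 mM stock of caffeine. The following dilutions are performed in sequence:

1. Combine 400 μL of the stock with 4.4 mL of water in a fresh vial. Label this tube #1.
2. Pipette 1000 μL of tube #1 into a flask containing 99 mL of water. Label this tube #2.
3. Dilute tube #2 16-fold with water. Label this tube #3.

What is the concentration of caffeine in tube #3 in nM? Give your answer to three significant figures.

Step 1: 400 μL + 4.4 mL = 4800 μL total → factor 4800/400 = 12
Step 2: 1000 μL + 99 mL = 1 × 10^5 μL total → factor 1 × 10^5/1000 = 100
Step 3: 16-fold → factor 16
Overall dilution factor = 12 × 100 × 16 = 19200
Final = 2.00 mM / 19200 = 0.0001042 mM = 104 nM

104 nM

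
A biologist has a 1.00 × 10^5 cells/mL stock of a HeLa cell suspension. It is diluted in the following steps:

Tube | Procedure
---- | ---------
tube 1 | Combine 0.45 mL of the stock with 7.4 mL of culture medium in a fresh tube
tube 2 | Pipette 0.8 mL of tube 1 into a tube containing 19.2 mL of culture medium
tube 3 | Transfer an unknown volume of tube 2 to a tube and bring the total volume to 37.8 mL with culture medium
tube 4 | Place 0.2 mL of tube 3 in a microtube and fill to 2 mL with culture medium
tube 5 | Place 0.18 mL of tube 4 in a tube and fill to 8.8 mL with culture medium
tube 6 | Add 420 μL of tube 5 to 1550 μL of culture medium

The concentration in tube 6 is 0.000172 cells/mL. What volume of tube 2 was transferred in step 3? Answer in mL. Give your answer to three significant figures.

0.0650 mL

Step 1: 0.45 mL + 7.4 mL = 7.85 mL total → factor 7.85/0.45 = 17.444
Step 2: 0.8 mL + 19.2 mL = 20 mL total → factor 20/0.8 = 25
Step 3: v brought to 37.8 mL → factor = 37.8 mL/v
Step 4: 0.2 mL brought to 2 mL → factor 2/0.2 = 10
Step 5: 0.18 mL brought to 8.8 mL → factor 8.8/0.18 = 48.889
Step 6: 420 μL + 1550 μL = 1970 μL total → factor 1970/420 = 4.6905
Product of known-step factors = 1.0001 × 10^6
Overall factor = 1.00 × 10^5 cells/mL / (0.000172 cells/mL) = 5.814 × 10^8
Step-3 factor = 5.814 × 10^8 / 1.0001 × 10^6 = 581.36
v = 37.8 mL / 581.36 = 0.0650 mL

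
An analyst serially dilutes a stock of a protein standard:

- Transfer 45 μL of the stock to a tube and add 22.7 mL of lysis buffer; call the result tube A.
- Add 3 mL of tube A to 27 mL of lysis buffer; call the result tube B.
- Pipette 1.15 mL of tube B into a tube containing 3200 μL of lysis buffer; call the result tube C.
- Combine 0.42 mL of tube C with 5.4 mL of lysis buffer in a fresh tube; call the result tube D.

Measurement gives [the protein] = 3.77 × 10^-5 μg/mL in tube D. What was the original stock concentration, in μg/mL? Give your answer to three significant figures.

9.99 μg/mL

Step 1: 45 μL + 22.7 mL = 22745 μL total → factor 22745/45 = 505.44
Step 2: 3 mL + 27 mL = 30 mL total → factor 30/3 = 10
Step 3: 1.15 mL + 3200 μL = 4.35 mL total → factor 4.35/1.15 = 3.7826
Step 4: 0.42 mL + 5.4 mL = 5.82 mL total → factor 5.82/0.42 = 13.857
Overall dilution factor = 505.44 × 10 × 3.7826 × 13.857 = 2.6493 × 10^5
Stock = 3.77 × 10^-5 μg/mL × 2.6493 × 10^5 = 9.99 μg/mL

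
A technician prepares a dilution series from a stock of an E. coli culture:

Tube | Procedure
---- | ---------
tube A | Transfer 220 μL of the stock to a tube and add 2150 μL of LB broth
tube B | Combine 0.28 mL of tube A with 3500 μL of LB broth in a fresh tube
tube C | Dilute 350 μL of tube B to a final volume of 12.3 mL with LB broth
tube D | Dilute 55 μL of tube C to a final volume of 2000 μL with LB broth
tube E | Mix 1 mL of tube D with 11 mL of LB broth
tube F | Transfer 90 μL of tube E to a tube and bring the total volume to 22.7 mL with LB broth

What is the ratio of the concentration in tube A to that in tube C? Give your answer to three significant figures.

474

Step 1: 220 μL + 2150 μL = 2370 μL total → factor 2370/220 = 10.773
Step 2: 0.28 mL + 3500 μL = 3.78 mL total → factor 3.78/0.28 = 13.5
Step 3: 350 μL brought to 12.3 mL → factor 12300/350 = 35.143
Dilution factor to tube A = 10.773; to tube C = 5110.9
[tube A]/[tube C] = (factor to tube C)/(factor to tube A) = 5110.9/10.773 = 474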